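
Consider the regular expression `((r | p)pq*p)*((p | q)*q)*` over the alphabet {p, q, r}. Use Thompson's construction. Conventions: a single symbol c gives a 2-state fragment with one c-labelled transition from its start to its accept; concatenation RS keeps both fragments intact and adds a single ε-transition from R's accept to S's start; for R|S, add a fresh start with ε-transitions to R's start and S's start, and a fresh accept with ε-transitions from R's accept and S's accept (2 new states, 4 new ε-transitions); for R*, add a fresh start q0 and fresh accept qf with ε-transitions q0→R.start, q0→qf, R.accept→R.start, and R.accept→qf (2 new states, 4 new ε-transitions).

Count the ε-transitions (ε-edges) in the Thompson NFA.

Building bottom-up:
Each of the 8 symbol leaves contributes 0 ε-transitions.
  r | p → 4 ε-transitions
  q* → 4 ε-transitions
  (r | p)pq*p → 11 ε-transitions
  ((r | p)pq*p)* → 15 ε-transitions
  p | q → 4 ε-transitions
  (p | q)* → 8 ε-transitions
  (p | q)*q → 9 ε-transitions
  ((p | q)*q)* → 13 ε-transitions
  ((r | p)pq*p)*((p | q)*q)* → 29 ε-transitions

29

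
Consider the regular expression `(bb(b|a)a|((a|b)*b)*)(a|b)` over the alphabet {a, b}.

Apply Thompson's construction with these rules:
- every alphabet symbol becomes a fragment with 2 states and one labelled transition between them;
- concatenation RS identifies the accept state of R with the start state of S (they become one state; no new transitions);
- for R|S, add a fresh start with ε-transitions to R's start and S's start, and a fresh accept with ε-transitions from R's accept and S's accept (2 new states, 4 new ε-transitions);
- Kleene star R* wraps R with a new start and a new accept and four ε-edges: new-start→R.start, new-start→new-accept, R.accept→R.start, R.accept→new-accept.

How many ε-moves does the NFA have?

Building bottom-up:
Each of the 10 symbol leaves contributes 0 ε-transitions.
  b|a → 4 ε-transitions
  bb(b|a)a → 4 ε-transitions
  a|b → 4 ε-transitions
  (a|b)* → 8 ε-transitions
  (a|b)*b → 8 ε-transitions
  ((a|b)*b)* → 12 ε-transitions
  bb(b|a)a|((a|b)*b)* → 20 ε-transitions
  a|b → 4 ε-transitions
  (bb(b|a)a|((a|b)*b)*)(a|b) → 24 ε-transitions

24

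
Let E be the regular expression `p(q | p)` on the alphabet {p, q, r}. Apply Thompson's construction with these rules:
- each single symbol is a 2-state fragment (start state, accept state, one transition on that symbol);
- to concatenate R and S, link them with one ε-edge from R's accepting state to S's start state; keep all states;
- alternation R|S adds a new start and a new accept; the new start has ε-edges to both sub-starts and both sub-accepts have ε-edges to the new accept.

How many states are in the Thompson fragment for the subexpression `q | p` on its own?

6

Fragment for `q | p`:
Each of the 2 symbol leaves contributes a 2-state fragment.
  q | p → 6 states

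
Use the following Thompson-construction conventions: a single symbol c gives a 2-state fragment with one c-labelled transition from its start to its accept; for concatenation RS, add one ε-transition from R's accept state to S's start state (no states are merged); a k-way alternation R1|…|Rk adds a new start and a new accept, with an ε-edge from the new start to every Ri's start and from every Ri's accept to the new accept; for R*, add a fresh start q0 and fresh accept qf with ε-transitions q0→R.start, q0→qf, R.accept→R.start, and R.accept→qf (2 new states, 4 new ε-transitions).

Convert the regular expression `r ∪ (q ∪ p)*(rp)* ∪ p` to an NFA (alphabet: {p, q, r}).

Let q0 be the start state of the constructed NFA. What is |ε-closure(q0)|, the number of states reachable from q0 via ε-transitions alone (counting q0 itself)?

12

Compute the ε-closure size of each fragment's start state recursively; a symbol fragment's start has no outgoing ε-edge, so its closure is just itself (size 1).
  q ∪ p — |closure| = 1 + 1 + 1 = 3 (the new accept is not ε-reachable since no branch accepts ε)
  (q ∪ p)* — the star's fresh start ε-reaches both the body's start and the fresh accept: |closure| = 2 + 3 = 5
  rp — same as the first factor's closure: |closure| = 1
  (rp)* — new start has ε-edges to the inner start and to the new accept, so |closure| = 2 + 1 = 3
  (q ∪ p)*(rp)* — the left operand accepts ε, so the closure extends into the next operand (via the concat ε-link); |closure| = 5 + 3 = 8
  r ∪ (q ∪ p)*(rp)* ∪ p — new start ε-reaches every alternative's start; at least one alternative accepts ε, so the union's new accept is reached too: |closure| = 1 + 1 + 8 + 1 + 1 = 12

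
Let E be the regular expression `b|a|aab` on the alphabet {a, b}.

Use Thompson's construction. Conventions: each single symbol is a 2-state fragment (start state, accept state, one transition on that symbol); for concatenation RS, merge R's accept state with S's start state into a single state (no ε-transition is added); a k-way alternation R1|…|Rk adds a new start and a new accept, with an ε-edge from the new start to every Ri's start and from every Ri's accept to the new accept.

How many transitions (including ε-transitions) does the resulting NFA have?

11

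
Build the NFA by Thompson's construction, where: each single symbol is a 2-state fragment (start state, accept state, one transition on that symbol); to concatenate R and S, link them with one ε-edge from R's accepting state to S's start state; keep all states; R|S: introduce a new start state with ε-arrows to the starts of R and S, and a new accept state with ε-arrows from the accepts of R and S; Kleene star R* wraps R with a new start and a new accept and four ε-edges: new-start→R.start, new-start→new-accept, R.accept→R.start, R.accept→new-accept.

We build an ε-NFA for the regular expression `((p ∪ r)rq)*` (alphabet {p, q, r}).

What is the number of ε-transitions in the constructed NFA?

Recursing over subexpressions:
Each of the 4 symbol leaves contributes 0 ε-transitions.
  p ∪ r → 4 ε-transitions
  (p ∪ r)rq → 6 ε-transitions
  ((p ∪ r)rq)* → 10 ε-transitions

10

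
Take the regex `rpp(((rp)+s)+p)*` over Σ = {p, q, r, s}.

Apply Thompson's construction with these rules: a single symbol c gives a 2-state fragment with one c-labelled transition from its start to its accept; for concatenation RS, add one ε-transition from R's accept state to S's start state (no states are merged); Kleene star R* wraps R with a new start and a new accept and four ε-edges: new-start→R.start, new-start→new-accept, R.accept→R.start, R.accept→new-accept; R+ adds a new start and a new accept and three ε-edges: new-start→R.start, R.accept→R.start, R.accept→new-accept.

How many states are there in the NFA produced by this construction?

Bottom-up over the parse tree:
Each of the 7 symbol leaves contributes a 2-state fragment.
  rp — 4 states
  (rp)+ — 6 states
  (rp)+s — 8 states
  ((rp)+s)+ — 10 states
  ((rp)+s)+p — 12 states
  (((rp)+s)+p)* — 14 states
  rpp(((rp)+s)+p)* — 20 states

20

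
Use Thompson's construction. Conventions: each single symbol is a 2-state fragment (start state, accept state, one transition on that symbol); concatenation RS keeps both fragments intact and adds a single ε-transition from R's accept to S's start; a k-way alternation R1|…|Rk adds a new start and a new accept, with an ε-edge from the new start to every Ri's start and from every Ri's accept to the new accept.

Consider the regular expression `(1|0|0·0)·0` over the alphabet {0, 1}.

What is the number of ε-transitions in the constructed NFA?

8

Recursing over subexpressions:
Each of the 5 symbol leaves contributes 0 ε-transitions.
  0·0 — 1 ε-transition
  1|0|0·0 — 7 ε-transitions
  (1|0|0·0)·0 — 8 ε-transitions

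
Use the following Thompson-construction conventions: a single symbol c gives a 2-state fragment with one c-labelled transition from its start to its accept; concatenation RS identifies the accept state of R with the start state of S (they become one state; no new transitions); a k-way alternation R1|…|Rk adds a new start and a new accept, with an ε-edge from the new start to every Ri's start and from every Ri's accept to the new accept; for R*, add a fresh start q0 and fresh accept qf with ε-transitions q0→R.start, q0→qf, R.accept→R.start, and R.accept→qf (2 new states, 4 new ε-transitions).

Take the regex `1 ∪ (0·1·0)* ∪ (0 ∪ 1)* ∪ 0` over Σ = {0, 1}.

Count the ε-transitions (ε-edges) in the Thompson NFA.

Recursing over subexpressions:
Each of the 7 symbol leaves contributes 0 ε-transitions.
  0·1·0 — 0 ε-transitions
  (0·1·0)* — 4 ε-transitions
  0 ∪ 1 — 4 ε-transitions
  (0 ∪ 1)* — 8 ε-transitions
  1 ∪ (0·1·0)* ∪ (0 ∪ 1)* ∪ 0 — 20 ε-transitions

20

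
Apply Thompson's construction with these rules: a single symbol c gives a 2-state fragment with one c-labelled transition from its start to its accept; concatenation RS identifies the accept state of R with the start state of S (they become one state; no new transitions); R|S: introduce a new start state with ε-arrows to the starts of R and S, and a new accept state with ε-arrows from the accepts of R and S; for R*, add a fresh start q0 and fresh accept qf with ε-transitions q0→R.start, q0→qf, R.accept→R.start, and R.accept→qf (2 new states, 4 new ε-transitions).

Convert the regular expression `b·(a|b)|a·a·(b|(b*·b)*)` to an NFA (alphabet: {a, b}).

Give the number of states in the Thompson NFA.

22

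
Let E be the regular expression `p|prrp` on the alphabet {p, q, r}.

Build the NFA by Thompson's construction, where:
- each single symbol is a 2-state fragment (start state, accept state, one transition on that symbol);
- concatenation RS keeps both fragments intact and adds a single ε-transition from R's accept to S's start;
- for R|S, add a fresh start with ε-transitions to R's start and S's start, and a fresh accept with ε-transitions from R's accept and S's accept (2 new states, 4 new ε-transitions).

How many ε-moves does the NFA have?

Bottom-up over the parse tree:
Each of the 5 symbol leaves contributes 0 ε-transitions.
  prrp → 3 ε-transitions
  p|prrp → 7 ε-transitions

7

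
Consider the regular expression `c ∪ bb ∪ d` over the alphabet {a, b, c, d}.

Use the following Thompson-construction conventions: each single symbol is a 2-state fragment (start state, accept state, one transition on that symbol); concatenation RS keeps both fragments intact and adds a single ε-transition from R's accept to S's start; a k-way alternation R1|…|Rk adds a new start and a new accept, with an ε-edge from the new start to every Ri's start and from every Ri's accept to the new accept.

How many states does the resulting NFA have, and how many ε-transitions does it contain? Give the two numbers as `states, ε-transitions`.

10, 7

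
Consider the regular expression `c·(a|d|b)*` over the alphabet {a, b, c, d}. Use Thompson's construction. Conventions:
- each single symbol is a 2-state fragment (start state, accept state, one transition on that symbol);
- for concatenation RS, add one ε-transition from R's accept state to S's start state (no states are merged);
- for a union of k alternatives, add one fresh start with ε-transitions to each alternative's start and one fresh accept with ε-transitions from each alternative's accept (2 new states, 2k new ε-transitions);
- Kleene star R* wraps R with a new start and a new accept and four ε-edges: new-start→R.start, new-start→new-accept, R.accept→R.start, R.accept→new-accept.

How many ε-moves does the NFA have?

Bottom-up over the parse tree:
Each of the 4 symbol leaves contributes 0 ε-transitions.
  a|d|b = 6 ε-transitions
  (a|d|b)* = 10 ε-transitions
  c·(a|d|b)* = 11 ε-transitions

11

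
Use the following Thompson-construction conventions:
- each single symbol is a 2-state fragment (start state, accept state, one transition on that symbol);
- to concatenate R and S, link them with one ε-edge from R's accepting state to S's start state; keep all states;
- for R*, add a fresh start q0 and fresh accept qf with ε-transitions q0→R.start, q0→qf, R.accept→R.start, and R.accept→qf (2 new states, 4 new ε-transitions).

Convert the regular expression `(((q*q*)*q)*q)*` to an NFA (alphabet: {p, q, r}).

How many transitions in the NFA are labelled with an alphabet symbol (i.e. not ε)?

By structural recursion:
Each of the 4 symbol leaves contributes exactly 1 symbol transition.
  q* : 1 symbol transition
  q* : 1 symbol transition
  q*q* : 2 symbol transitions
  (q*q*)* : 2 symbol transitions
  (q*q*)*q : 3 symbol transitions
  ((q*q*)*q)* : 3 symbol transitions
  ((q*q*)*q)*q : 4 symbol transitions
  (((q*q*)*q)*q)* : 4 symbol transitions

4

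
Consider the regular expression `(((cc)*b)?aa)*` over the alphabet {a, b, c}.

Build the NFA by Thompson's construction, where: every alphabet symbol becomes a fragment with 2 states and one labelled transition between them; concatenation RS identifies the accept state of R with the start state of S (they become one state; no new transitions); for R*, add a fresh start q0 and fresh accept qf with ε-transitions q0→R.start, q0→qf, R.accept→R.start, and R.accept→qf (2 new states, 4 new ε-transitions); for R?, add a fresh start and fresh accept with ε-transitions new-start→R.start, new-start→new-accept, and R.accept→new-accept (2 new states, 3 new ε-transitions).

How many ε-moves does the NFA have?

Building bottom-up:
Each of the 5 symbol leaves contributes 0 ε-transitions.
  cc — 0 ε-transitions
  (cc)* — 4 ε-transitions
  (cc)*b — 4 ε-transitions
  ((cc)*b)? — 7 ε-transitions
  ((cc)*b)?aa — 7 ε-transitions
  (((cc)*b)?aa)* — 11 ε-transitions

11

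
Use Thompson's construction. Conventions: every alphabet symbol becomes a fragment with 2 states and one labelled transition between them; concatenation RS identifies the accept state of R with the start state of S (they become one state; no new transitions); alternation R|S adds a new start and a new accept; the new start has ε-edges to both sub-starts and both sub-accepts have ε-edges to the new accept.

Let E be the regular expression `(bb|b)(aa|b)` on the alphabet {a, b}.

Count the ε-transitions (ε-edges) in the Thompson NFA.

8

Building bottom-up:
Each of the 6 symbol leaves contributes 0 ε-transitions.
  bb — 0 ε-transitions
  bb|b — 4 ε-transitions
  aa — 0 ε-transitions
  aa|b — 4 ε-transitions
  (bb|b)(aa|b) — 8 ε-transitions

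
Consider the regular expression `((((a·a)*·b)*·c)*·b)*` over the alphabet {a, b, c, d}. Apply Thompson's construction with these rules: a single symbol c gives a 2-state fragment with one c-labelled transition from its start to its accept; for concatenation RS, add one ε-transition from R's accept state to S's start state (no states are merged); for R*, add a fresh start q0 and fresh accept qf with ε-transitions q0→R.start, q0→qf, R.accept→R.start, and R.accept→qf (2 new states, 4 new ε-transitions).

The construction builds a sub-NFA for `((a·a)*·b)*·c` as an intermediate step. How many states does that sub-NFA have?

Fragment for `((a·a)*·b)*·c`:
Each of the 4 symbol leaves contributes a 2-state fragment.
  a·a — 4 states
  (a·a)* — 6 states
  (a·a)*·b — 8 states
  ((a·a)*·b)* — 10 states
  ((a·a)*·b)*·c — 12 states

12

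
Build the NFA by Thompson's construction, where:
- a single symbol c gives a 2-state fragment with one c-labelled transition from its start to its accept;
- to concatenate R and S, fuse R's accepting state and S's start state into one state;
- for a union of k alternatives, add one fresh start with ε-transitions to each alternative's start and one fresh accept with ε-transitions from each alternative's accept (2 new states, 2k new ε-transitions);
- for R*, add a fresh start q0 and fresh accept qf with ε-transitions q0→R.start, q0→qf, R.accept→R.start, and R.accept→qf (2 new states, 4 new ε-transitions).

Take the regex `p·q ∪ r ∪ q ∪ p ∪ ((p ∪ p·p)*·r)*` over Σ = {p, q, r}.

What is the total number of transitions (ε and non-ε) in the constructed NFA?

Per subexpression:
Each of the 9 symbol leaves contributes 1 transition (1 symbol, 0 ε).
  p·q — 2 transitions (2 symbol, 0 ε)
  p·p — 2 transitions (2 symbol, 0 ε)
  p ∪ p·p — 7 transitions (3 symbol, 4 ε)
  (p ∪ p·p)* — 11 transitions (3 symbol, 8 ε)
  (p ∪ p·p)*·r — 12 transitions (4 symbol, 8 ε)
  ((p ∪ p·p)*·r)* — 16 transitions (4 symbol, 12 ε)
  p·q ∪ r ∪ q ∪ p ∪ ((p ∪ p·p)*·r)* — 31 transitions (9 symbol, 22 ε)

31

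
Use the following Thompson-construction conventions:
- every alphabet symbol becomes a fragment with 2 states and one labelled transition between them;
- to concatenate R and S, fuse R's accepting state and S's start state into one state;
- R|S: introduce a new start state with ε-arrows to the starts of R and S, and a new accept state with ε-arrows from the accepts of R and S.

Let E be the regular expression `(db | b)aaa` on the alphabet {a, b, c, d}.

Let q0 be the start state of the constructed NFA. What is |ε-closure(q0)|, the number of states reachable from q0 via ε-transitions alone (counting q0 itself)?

3

Let C(F) = |ε-closure(F.start)| within fragment F, and note whether F accepts ε. Symbol fragments have C = 1 and do not accept ε. Then:
  db → |ε-closure| equals the left operand's closure size = 1 (its accept is not ε-reachable, so the closure stops there)
  db | b → |ε-closure| = 1 + 1 + 1 = 3 (the new accept is not ε-reachable since no branch accepts ε)
  (db | b)aaa → same as the first factor's closure: |ε-closure| = 3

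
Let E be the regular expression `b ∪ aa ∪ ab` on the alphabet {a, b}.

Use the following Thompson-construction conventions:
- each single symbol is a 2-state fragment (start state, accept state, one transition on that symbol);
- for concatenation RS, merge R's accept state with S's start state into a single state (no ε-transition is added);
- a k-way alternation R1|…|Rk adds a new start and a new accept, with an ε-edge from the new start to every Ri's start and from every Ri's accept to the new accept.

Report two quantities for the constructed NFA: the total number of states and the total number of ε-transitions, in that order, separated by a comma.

Bottom-up over the parse tree:
Each of the 5 symbol leaves contributes 2 states and 0 ε-transitions.
  aa — 3 states, 0 ε-transitions
  ab — 3 states, 0 ε-transitions
  b ∪ aa ∪ ab — 10 states, 6 ε-transitions

10, 6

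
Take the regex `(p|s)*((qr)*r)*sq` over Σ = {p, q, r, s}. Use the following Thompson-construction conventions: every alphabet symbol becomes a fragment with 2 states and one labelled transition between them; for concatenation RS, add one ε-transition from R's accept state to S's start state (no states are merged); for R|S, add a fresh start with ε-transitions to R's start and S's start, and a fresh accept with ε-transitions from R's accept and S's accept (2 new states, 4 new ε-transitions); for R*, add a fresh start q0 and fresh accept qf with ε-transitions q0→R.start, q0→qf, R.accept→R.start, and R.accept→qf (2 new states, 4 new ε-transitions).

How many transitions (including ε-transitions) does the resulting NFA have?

By structural recursion:
Each of the 7 symbol leaves contributes 1 transition (1 symbol, 0 ε).
  p|s : 6 transitions (2 symbol, 4 ε)
  (p|s)* : 10 transitions (2 symbol, 8 ε)
  qr : 3 transitions (2 symbol, 1 ε)
  (qr)* : 7 transitions (2 symbol, 5 ε)
  (qr)*r : 9 transitions (3 symbol, 6 ε)
  ((qr)*r)* : 13 transitions (3 symbol, 10 ε)
  (p|s)*((qr)*r)*sq : 28 transitions (7 symbol, 21 ε)

28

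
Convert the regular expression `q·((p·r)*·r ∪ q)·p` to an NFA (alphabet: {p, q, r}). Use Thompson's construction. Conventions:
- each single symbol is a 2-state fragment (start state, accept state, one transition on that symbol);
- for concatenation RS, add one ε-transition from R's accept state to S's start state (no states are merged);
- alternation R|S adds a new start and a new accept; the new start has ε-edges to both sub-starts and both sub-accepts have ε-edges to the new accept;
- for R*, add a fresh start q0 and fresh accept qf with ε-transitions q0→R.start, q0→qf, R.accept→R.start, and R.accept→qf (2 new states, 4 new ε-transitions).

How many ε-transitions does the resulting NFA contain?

12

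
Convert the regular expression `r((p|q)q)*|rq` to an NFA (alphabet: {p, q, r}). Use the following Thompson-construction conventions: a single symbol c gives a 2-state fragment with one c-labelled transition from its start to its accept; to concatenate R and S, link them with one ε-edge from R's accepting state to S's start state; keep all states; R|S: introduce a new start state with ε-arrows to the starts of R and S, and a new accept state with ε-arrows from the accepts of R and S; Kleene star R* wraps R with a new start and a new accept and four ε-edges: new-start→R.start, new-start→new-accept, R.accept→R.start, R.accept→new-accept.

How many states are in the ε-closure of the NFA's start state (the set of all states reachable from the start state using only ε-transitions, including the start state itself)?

Compute the ε-closure size of each fragment's start state recursively; a symbol fragment's start has no outgoing ε-edge, so its closure is just itself (size 1).
  p|q : |closure| = 1 + 1 + 1 = 3 (the new accept is not ε-reachable since no branch accepts ε)
  (p|q)q : |closure| equals the left operand's closure size = 3 (its accept is not ε-reachable, so the closure stops there)
  ((p|q)q)* : new start has ε-edges to the inner start and to the new accept, so |closure| = 2 + 3 = 5
  r((p|q)q)* : |closure| equals the left operand's closure size = 1 (its accept is not ε-reachable, so the closure stops there)
  rq : |closure| equals the left operand's closure size = 1 (its accept is not ε-reachable, so the closure stops there)
  r((p|q)q)*|rq : new start ε-reaches every alternative's start; none of them accept ε, so the new accept is not reached: |closure| = 1 + 1 + 1 = 3

3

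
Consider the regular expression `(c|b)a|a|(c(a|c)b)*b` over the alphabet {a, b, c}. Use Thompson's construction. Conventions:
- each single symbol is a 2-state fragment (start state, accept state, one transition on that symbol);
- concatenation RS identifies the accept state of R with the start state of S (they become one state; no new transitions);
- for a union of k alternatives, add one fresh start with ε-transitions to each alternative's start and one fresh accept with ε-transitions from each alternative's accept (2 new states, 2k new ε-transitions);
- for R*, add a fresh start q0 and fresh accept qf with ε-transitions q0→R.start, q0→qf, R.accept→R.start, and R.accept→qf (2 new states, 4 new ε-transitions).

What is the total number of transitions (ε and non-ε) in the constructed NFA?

27

Building bottom-up:
Each of the 9 symbol leaves contributes 1 transition (1 symbol, 0 ε).
  c|b = 6 transitions (2 symbol, 4 ε)
  (c|b)a = 7 transitions (3 symbol, 4 ε)
  a|c = 6 transitions (2 symbol, 4 ε)
  c(a|c)b = 8 transitions (4 symbol, 4 ε)
  (c(a|c)b)* = 12 transitions (4 symbol, 8 ε)
  (c(a|c)b)*b = 13 transitions (5 symbol, 8 ε)
  (c|b)a|a|(c(a|c)b)*b = 27 transitions (9 symbol, 18 ε)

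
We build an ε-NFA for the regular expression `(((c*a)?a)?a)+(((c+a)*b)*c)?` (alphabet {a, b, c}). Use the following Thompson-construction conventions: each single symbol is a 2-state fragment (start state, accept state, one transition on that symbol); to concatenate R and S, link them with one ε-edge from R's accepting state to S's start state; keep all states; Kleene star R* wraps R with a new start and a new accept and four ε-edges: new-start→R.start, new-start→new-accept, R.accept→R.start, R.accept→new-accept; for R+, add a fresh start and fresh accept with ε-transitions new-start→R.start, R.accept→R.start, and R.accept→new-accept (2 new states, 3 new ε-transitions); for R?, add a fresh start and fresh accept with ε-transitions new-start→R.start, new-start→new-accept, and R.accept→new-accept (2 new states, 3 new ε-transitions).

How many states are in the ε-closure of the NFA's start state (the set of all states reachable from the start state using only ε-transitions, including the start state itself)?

11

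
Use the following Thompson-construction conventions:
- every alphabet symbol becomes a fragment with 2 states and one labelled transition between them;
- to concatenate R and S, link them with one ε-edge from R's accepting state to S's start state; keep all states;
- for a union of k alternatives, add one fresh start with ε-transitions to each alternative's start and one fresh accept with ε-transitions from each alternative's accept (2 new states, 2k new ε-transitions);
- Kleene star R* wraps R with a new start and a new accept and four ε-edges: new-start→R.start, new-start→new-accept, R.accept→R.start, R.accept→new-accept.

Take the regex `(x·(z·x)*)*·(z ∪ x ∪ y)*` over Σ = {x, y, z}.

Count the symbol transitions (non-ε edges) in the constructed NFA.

Recursing over subexpressions:
Each of the 6 symbol leaves contributes exactly 1 symbol transition.
  z·x — 2 symbol transitions
  (z·x)* — 2 symbol transitions
  x·(z·x)* — 3 symbol transitions
  (x·(z·x)*)* — 3 symbol transitions
  z ∪ x ∪ y — 3 symbol transitions
  (z ∪ x ∪ y)* — 3 symbol transitions
  (x·(z·x)*)*·(z ∪ x ∪ y)* — 6 symbol transitions

6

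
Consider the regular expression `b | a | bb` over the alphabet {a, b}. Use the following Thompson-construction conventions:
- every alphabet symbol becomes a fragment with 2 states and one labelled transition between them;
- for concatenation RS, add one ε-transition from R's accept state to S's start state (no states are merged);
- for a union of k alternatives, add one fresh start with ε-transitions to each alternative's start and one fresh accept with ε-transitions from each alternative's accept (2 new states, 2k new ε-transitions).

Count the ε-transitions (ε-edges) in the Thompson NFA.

Bottom-up over the parse tree:
Each of the 4 symbol leaves contributes 0 ε-transitions.
  bb → 1 ε-transition
  b | a | bb → 7 ε-transitions

7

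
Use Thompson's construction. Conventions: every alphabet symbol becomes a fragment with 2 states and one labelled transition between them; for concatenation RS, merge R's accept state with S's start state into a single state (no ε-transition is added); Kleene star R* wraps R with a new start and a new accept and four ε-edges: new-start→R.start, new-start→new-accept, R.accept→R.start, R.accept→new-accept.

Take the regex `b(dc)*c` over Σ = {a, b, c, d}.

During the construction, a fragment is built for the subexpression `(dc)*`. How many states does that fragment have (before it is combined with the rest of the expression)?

5

Fragment for `(dc)*`:
Each of the 2 symbol leaves contributes a 2-state fragment.
  dc → 3 states
  (dc)* → 5 states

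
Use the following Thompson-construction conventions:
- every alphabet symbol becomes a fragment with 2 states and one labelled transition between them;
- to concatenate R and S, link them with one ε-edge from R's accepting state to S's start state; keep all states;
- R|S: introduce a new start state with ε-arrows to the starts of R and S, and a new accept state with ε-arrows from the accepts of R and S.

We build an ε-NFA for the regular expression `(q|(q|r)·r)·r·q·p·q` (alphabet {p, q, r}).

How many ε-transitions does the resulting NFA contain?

Per subexpression:
Each of the 8 symbol leaves contributes 0 ε-transitions.
  q|r = 4 ε-transitions
  (q|r)·r = 5 ε-transitions
  q|(q|r)·r = 9 ε-transitions
  (q|(q|r)·r)·r·q·p·q = 13 ε-transitions

13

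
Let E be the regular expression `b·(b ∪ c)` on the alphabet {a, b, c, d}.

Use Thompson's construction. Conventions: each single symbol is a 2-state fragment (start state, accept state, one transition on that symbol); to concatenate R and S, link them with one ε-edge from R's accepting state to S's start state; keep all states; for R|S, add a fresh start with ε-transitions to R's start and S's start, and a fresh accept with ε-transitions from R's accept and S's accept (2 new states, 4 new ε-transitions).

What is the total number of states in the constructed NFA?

8

Building bottom-up:
Each of the 3 symbol leaves contributes a 2-state fragment.
  b ∪ c → 6 states
  b·(b ∪ c) → 8 states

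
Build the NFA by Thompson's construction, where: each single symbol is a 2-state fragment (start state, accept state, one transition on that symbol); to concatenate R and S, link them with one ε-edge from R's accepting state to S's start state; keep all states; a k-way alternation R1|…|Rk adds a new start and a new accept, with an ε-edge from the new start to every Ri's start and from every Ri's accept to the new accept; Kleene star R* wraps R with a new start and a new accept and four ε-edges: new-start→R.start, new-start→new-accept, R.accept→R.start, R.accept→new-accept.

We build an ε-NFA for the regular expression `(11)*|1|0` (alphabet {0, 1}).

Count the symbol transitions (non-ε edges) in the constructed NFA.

Per subexpression:
Each of the 4 symbol leaves contributes exactly 1 symbol transition.
  11 — 2 symbol transitions
  (11)* — 2 symbol transitions
  (11)*|1|0 — 4 symbol transitions

4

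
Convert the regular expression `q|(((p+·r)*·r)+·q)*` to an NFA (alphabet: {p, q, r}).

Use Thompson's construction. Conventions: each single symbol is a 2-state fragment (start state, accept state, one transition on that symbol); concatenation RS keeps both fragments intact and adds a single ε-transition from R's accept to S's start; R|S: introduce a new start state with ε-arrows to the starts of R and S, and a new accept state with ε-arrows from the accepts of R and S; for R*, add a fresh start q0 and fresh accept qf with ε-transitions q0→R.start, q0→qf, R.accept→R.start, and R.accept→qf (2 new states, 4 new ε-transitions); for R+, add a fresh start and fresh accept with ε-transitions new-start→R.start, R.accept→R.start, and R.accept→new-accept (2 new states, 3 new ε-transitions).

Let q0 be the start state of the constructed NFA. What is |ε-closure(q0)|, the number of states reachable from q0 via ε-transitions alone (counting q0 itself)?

Work bottom-up. For each fragment F, track |ε-closure(F.start)| and whether F's accept lies in that closure (i.e. whether F accepts ε). A single-symbol fragment has closure size 1 and does not accept ε.
  p+ → new start ε-reaches only the body's start; the new accept needs a symbol first: |closure| = 1 + 1 = 2
  p+·r → |closure| equals the left operand's closure size = 2 (its accept is not ε-reachable, so the closure stops there)
  (p+·r)* → new start has ε-edges to the inner start and to the new accept, so |closure| = 2 + 2 = 4
  (p+·r)*·r → the left operand accepts ε, so the closure extends into the next operand (via the concat ε-link); |closure| = 4 + 1 = 5
  ((p+·r)*·r)+ → |closure| = 1 + 5 = 6 (the body doesn't accept ε, so the new accept is not reached)
  ((p+·r)*·r)+·q → same as the first factor's closure: |closure| = 6
  (((p+·r)*·r)+·q)* → |closure| = 1 (new start) + 6 (body) + 1 (new accept) = 8
  q|(((p+·r)*·r)+·q)* → |closure| = 1 (new start) + (1 + 8) + 1 (new accept, since some branch ε-reaches its own accept) = 11

11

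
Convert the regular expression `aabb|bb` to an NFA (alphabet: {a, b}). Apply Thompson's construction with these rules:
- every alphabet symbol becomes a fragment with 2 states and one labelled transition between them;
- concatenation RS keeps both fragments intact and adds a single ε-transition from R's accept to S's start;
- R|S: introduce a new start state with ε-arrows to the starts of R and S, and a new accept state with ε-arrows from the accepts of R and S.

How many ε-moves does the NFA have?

Per subexpression:
Each of the 6 symbol leaves contributes 0 ε-transitions.
  aabb = 3 ε-transitions
  bb = 1 ε-transition
  aabb|bb = 8 ε-transitions

8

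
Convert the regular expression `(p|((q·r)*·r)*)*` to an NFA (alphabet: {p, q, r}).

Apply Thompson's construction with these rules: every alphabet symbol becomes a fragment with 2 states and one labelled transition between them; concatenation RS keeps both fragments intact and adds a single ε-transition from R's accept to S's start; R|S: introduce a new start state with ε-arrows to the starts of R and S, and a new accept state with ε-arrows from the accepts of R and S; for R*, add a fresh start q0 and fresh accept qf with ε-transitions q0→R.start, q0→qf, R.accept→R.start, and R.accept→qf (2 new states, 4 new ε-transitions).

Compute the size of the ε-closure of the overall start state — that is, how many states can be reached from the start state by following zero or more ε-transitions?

11

Work bottom-up. For each fragment F, track |ε-closure(F.start)| and whether F's accept lies in that closure (i.e. whether F accepts ε). A single-symbol fragment has closure size 1 and does not accept ε.
  q·r — |closure| equals the left operand's closure size = 1 (its accept is not ε-reachable, so the closure stops there)
  (q·r)* — the star's fresh start ε-reaches both the body's start and the fresh accept: |closure| = 2 + 1 = 3
  (q·r)*·r — the left operand accepts ε, so the closure extends into the next operand (via the concat ε-link); |closure| = 3 + 1 = 4
  ((q·r)*·r)* — new start has ε-edges to the inner start and to the new accept, so |closure| = 2 + 4 = 6
  p|((q·r)*·r)* — |closure| = 1 (new start) + (1 + 6) + 1 (new accept, since some branch ε-reaches its own accept) = 9
  (p|((q·r)*·r)*)* — the star's fresh start ε-reaches both the body's start and the fresh accept: |closure| = 2 + 9 = 11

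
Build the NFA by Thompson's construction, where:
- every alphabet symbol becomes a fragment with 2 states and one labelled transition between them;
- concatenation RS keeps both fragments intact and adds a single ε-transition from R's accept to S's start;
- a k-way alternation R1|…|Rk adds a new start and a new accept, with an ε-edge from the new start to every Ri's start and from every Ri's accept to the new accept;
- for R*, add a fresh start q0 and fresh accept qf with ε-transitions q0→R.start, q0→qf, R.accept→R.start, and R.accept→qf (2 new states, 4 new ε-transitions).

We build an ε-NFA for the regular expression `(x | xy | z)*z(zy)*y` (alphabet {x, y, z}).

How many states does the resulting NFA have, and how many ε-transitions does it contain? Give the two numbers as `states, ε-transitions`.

22, 19

By structural recursion:
Each of the 8 symbol leaves contributes 2 states and 0 ε-transitions.
  xy = 4 states, 1 ε-transition
  x | xy | z = 10 states, 7 ε-transitions
  (x | xy | z)* = 12 states, 11 ε-transitions
  zy = 4 states, 1 ε-transition
  (zy)* = 6 states, 5 ε-transitions
  (x | xy | z)*z(zy)*y = 22 states, 19 ε-transitions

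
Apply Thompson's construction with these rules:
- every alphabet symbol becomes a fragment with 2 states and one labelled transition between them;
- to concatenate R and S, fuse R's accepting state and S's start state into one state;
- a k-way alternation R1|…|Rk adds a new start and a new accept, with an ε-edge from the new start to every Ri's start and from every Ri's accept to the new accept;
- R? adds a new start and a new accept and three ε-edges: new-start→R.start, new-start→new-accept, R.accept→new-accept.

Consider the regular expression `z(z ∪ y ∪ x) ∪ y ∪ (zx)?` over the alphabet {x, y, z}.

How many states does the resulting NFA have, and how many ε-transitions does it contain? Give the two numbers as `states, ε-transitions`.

18, 15

Bottom-up over the parse tree:
Each of the 7 symbol leaves contributes 2 states and 0 ε-transitions.
  z ∪ y ∪ x = 8 states, 6 ε-transitions
  z(z ∪ y ∪ x) = 9 states, 6 ε-transitions
  zx = 3 states, 0 ε-transitions
  (zx)? = 5 states, 3 ε-transitions
  z(z ∪ y ∪ x) ∪ y ∪ (zx)? = 18 states, 15 ε-transitions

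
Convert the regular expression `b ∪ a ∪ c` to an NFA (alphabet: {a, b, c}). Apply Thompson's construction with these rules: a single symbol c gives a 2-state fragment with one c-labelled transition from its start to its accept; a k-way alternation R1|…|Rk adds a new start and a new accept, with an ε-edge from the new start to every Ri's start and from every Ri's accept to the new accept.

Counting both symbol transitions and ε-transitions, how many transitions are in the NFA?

Building bottom-up:
Each of the 3 symbol leaves contributes 1 transition (1 symbol, 0 ε).
  b ∪ a ∪ c — 9 transitions (3 symbol, 6 ε)

9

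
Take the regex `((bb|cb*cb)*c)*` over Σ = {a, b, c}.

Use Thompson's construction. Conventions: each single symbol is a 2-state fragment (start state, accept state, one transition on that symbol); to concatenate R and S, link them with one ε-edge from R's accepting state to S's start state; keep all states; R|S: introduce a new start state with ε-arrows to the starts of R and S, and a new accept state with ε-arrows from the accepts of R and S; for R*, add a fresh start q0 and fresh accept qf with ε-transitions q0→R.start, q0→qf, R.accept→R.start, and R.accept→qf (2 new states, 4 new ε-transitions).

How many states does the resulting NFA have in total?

22

Building bottom-up:
Each of the 7 symbol leaves contributes a 2-state fragment.
  bb — 4 states
  b* — 4 states
  cb*cb — 10 states
  bb|cb*cb — 16 states
  (bb|cb*cb)* — 18 states
  (bb|cb*cb)*c — 20 states
  ((bb|cb*cb)*c)* — 22 states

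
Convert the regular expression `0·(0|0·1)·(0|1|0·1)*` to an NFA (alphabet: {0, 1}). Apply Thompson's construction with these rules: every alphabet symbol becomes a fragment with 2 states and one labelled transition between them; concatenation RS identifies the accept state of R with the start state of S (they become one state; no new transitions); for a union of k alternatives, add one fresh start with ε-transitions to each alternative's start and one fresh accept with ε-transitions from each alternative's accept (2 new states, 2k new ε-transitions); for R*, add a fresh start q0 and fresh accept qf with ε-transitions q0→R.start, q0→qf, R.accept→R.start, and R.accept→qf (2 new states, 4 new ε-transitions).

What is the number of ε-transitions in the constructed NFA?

By structural recursion:
Each of the 8 symbol leaves contributes 0 ε-transitions.
  0·1 = 0 ε-transitions
  0|0·1 = 4 ε-transitions
  0·1 = 0 ε-transitions
  0|1|0·1 = 6 ε-transitions
  (0|1|0·1)* = 10 ε-transitions
  0·(0|0·1)·(0|1|0·1)* = 14 ε-transitions

14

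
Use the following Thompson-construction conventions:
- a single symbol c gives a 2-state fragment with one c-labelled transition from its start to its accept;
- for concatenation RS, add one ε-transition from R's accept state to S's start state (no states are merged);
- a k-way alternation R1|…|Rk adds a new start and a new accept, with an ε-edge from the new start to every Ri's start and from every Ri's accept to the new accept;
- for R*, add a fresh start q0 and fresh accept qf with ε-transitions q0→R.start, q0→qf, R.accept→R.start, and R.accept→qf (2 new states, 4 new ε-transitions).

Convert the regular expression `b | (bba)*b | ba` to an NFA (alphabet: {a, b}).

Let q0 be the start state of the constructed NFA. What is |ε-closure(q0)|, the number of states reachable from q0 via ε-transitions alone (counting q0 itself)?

Compute the ε-closure size of each fragment's start state recursively; a symbol fragment's start has no outgoing ε-edge, so its closure is just itself (size 1).
  bba — same as the first factor's closure: C = 1
  (bba)* — C = 1 (new start) + 1 (body) + 1 (new accept) = 3
  (bba)*b — C = 3 + 1 = 4 (closure spills across the concat boundary because the left factor accepts ε)
  ba — same as the first factor's closure: C = 1
  b | (bba)*b | ba — new start ε-reaches every alternative's start; none of them accept ε, so the new accept is not reached: C = 1 + 1 + 4 + 1 = 7

7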